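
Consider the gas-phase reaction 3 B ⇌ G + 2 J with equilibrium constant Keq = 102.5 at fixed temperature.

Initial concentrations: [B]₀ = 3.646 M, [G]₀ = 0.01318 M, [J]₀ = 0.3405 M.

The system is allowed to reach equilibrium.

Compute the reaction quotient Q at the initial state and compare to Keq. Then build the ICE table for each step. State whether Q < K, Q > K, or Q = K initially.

Q₀ = 3.1528e-05; Q < K (proceeds forward)

Q₀ = 3.1528e-05 vs Keq = 102.5 ⇒ Q<K, forward
Step 1:
                    B           G           J
  Initial       3.646     0.01318      0.3405
  Change        -3.24        1.08        2.16
  Equil        0.4056       1.093       2.501
  solve Keq expr → x = 1.08; check Q = 102.5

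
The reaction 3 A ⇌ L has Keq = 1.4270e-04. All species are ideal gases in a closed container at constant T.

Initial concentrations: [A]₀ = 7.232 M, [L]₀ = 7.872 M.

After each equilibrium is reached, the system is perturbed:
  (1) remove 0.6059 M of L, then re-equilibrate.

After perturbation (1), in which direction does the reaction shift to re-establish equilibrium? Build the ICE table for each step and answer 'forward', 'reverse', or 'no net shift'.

Q₀ = 0.02081 vs Keq = 1.4270e-04 ⇒ Q>K, reverse
Step 1:
                    A           L
  init          7.232       7.872
  Δ              17.3      -5.766
  eq            24.53       2.106
  solve Keq expr → x = -5.766; check Q = 1.4270e-04
Then remove 0.6059 M of L.
Step 2:
                    A           L
  init          24.53         1.5
  Δ            -1.044      0.3482
  eq            23.49       1.848
  solve Keq expr → x = 0.3482; check Q = 1.4270e-04

Direction: forward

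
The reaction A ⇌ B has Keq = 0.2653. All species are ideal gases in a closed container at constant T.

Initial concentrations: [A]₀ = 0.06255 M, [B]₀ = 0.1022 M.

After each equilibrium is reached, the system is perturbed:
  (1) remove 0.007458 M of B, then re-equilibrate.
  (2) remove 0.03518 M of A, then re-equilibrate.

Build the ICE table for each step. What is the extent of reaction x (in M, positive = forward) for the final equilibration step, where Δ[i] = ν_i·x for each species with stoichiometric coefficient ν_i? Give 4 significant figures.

x = -0.007376 M

Q₀ = 1.634 vs Keq = 0.2653 ⇒ Q>K, reverse
Step 1:
                   A          B
  I          0.06255     0.1022
  C          0.06766   -0.06766
  E           0.1302    0.03454
  solve Keq expr → x = -0.06766; check Q = 0.2653
Then remove 0.007458 M of B.
Step 2:
                   A          B
  I           0.1302    0.02709
  C        -0.005894   0.005894
  E           0.1243    0.03298
  solve Keq expr → x = 0.005894; check Q = 0.2653
Then remove 0.03518 M of A.
Step 3:
                   A          B
  I          0.08913    0.03298
  C         0.007376  -0.007376
  E          0.09651     0.0256
  solve Keq expr → x = -0.007376; check Q = 0.2653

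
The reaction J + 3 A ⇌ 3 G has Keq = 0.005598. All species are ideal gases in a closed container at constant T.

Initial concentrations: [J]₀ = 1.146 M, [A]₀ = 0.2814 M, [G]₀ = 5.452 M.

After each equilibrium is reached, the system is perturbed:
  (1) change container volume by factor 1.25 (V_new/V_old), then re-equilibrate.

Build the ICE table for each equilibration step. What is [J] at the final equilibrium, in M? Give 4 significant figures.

Q₀ = 6346 vs Keq = 0.005598 ⇒ Q>K, reverse
Step 1:
                    J           A           G
  I             1.146      0.2814       5.452
  C             1.443       4.328      -4.328
  E             2.589        4.61       1.124
  solve Keq expr → x = -1.443; check Q = 0.005598
Then change container volume by factor 1.25 (V_new/V_old).
Step 2:
                    J           A           G
  I             2.071       3.688      0.8991
  C           0.01689     0.05068    -0.05068
  E             2.088       3.738      0.8484
  solve Keq expr → x = -0.01689; check Q = 0.005598

[J]_eq = 2.088 M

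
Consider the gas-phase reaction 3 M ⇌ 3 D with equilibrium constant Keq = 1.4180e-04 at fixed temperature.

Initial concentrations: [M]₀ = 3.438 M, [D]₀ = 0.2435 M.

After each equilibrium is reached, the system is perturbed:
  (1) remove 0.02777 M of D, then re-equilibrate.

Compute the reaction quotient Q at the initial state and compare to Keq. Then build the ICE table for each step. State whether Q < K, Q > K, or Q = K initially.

Q₀ = 3.5529e-04; Q > K (proceeds reverse)

Q₀ = 3.5529e-04 vs Keq = 1.4180e-04 ⇒ Q>K, reverse
Step 1:
                    M           D
  init          3.438      0.2435
  Δ           0.06104    -0.06104
  eq            3.499      0.1825
  solve Keq expr → x = -0.02035; check Q = 1.4180e-04
Then remove 0.02777 M of D.
Step 2:
                    M           D
  init          3.499      0.1547
  Δ          -0.02639     0.02639
  eq            3.473      0.1811
  solve Keq expr → x = 0.008798; check Q = 1.4180e-04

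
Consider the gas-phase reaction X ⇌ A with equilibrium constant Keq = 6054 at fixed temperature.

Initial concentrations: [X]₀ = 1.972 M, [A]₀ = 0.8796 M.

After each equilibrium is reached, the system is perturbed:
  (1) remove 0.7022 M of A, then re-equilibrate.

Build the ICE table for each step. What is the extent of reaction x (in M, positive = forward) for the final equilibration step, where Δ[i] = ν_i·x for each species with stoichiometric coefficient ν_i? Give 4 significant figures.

Q₀ = 0.446 vs Keq = 6054 ⇒ Q<K, forward
Step 1:
                  X         A
  Initial     1.972    0.8796
  Change     -1.972     1.972
  Equil   4.7095e-04     2.851
  solve Keq expr → x = 1.972; check Q = 6054
Then remove 0.7022 M of A.
Step 2:
                  X         A
  Initial 4.7095e-04     2.149
  Change  -1.1597e-04 1.1597e-04
  Equil   3.5498e-04     2.149
  solve Keq expr → x = 1.1597e-04; check Q = 6054

x = 1.1597e-04 M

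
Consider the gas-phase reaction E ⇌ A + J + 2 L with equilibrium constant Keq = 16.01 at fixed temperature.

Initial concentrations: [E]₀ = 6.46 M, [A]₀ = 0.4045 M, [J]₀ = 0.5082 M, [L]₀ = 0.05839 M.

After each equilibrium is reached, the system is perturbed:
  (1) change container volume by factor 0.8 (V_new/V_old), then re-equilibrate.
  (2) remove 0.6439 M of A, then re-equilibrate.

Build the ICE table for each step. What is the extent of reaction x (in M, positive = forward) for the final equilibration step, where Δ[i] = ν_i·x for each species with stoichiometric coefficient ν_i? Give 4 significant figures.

x = 0.149 M

Q₀ = 1.0849e-04 vs Keq = 16.01 ⇒ Q<K, forward
Step 1:
                  E         A         J         L
  Initial      6.46    0.4045    0.5082   0.05839
  Change     -1.842     1.842     1.842     3.684
  Equil       4.618     2.246      2.35     3.742
  solve Keq expr → x = 1.842; check Q = 16.01
Then change container volume by factor 0.8 (V_new/V_old).
Step 2:
                  E         A         J         L
  Initial     5.773     2.808     2.938     4.678
  Change     0.3634   -0.3634   -0.3634   -0.7268
  Equil       6.136     2.445     2.574     3.951
  solve Keq expr → x = -0.3634; check Q = 16.01
Then remove 0.6439 M of A.
Step 3:
                  E         A         J         L
  Initial     6.136     1.801     2.574     3.951
  Change     -0.149     0.149     0.149    0.2979
  Equil       5.987      1.95     2.723     4.249
  solve Keq expr → x = 0.149; check Q = 16.01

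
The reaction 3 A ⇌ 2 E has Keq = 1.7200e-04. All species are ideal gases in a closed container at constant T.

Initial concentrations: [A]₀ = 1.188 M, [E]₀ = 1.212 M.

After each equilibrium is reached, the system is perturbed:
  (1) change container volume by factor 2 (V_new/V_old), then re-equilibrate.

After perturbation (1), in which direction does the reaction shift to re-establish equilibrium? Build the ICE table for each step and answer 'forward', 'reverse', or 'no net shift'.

Q₀ = 0.8761 vs Keq = 1.7200e-04 ⇒ Q>K, reverse
Step 1:
                   A          E
  Initial      1.188      1.212
  Change        1.72     -1.147
  Equil        2.908    0.06505
  solve Keq expr → x = -0.5735; check Q = 1.7200e-04
Then change container volume by factor 2 (V_new/V_old).
Step 2:
                   A          E
  Initial      1.454    0.03253
  Change      0.0138  -0.009198
  Equil        1.468    0.02333
  solve Keq expr → x = -0.004599; check Q = 1.7200e-04

Direction: reverse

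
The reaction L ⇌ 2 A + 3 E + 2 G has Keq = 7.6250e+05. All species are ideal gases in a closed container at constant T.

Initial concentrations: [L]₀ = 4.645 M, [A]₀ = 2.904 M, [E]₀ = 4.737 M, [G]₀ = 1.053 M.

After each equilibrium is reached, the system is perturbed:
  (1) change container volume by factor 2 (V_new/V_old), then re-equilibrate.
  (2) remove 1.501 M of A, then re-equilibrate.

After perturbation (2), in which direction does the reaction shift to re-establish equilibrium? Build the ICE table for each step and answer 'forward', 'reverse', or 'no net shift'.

Direction: forward

Q₀ = 214 vs Keq = 7.6250e+05 ⇒ Q<K, forward
Step 1:
                  L         A         E         G
  init        4.645     2.904     4.737     1.053
  Δ          -2.114     4.228     6.342     4.228
  eq          2.531     7.132     11.08     5.281
  solve Keq expr → x = 2.114; check Q = 7.6250e+05
Then change container volume by factor 2 (V_new/V_old).
Step 2:
                  L         A         E         G
  init        1.265     3.566      5.54     2.641
  Δ         -0.8757     1.751     2.627     1.751
  eq         0.3897     5.318     8.167     4.392
  solve Keq expr → x = 0.8757; check Q = 7.6250e+05
Then remove 1.501 M of A.
Step 3:
                  L         A         E         G
  init       0.3897     3.817     8.167     4.392
  Δ         -0.1105    0.2209    0.3314    0.2209
  eq         0.2792     4.038     8.498     4.613
  solve Keq expr → x = 0.1105; check Q = 7.6250e+05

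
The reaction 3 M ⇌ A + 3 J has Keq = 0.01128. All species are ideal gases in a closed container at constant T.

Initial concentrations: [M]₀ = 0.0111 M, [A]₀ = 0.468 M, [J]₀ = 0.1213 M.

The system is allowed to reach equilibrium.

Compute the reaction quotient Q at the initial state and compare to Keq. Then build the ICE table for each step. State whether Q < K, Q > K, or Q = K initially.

Q₀ = 610.7 vs Keq = 0.01128 ⇒ Q>K, reverse
Step 1:
                   M          A          J
  Initial     0.0111      0.468     0.1213
  Change     0.09111   -0.03037   -0.09111
  Equil       0.1022     0.4376    0.03019
  solve Keq expr → x = -0.03037; check Q = 0.01128

Q₀ = 610.7; Q > K (proceeds reverse)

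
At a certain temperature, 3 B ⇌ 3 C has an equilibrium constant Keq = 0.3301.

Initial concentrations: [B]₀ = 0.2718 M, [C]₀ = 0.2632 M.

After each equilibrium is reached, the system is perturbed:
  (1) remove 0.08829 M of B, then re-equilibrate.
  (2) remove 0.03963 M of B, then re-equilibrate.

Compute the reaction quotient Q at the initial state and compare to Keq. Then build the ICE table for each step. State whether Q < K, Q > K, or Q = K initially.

Q₀ = 0.908; Q > K (proceeds reverse)

Q₀ = 0.908 vs Keq = 0.3301 ⇒ Q>K, reverse
Step 1:
                  B         C
  init       0.2718    0.2632
  Δ         0.04456  -0.04456
  eq         0.3164    0.2186
  solve Keq expr → x = -0.01485; check Q = 0.3301
Then remove 0.08829 M of B.
Step 2:
                  B         C
  init       0.2281    0.2186
  Δ         0.03608  -0.03608
  eq         0.2642    0.1826
  solve Keq expr → x = -0.01203; check Q = 0.3301
Then remove 0.03963 M of B.
Step 3:
                  B         C
  init       0.2245    0.1826
  Δ          0.0162   -0.0162
  eq         0.2407    0.1664
  solve Keq expr → x = -0.005399; check Q = 0.3301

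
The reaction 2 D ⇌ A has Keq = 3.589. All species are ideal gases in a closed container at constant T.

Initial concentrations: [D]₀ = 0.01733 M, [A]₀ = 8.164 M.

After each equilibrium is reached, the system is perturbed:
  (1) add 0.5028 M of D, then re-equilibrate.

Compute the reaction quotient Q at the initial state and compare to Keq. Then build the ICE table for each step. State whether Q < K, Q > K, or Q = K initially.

Q₀ = 2.7184e+04; Q > K (proceeds reverse)

Q₀ = 2.7184e+04 vs Keq = 3.589 ⇒ Q>K, reverse
Step 1:
                   D          A
  Initial    0.01733      8.164
  Change       1.424    -0.7118
  Equil        1.441      7.452
  solve Keq expr → x = -0.7118; check Q = 3.589
Then add 0.5028 M of D.
Step 2:
                   D          A
  Initial      1.944      7.452
  Change     -0.4798     0.2399
  Equil        1.464      7.692
  solve Keq expr → x = 0.2399; check Q = 3.589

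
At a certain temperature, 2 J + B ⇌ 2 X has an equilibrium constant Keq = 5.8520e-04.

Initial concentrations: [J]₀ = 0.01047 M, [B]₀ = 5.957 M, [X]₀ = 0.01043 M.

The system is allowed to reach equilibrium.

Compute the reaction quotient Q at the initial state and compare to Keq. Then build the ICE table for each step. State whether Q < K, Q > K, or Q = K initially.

Q₀ = 0.1666; Q > K (proceeds reverse)

Q₀ = 0.1666 vs Keq = 5.8520e-04 ⇒ Q>K, reverse
Step 1:
                  J         B         X
  I         0.01047     5.957   0.01043
  C        0.009264  0.004632 -0.009264
  E         0.01973     5.962  0.001166
  solve Keq expr → x = -0.004632; check Q = 5.8520e-04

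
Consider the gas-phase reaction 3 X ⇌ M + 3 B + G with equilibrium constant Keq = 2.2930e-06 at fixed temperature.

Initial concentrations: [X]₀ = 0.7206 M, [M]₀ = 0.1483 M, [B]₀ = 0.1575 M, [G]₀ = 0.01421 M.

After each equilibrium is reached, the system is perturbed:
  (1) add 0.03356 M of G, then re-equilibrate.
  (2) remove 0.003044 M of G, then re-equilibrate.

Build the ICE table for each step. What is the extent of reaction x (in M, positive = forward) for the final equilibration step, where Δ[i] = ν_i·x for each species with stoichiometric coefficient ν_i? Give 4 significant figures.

x = 8.2988e-04 M

Q₀ = 2.2004e-05 vs Keq = 2.2930e-06 ⇒ Q>K, reverse
Step 1:
                   X          M          B          G
  Initial     0.7206     0.1483     0.1575    0.01421
  Change     0.03189   -0.01063   -0.03189   -0.01063
  Equil       0.7525     0.1377     0.1256   0.003581
  solve Keq expr → x = -0.01063; check Q = 2.2930e-06
Then add 0.03356 M of G.
Step 2:
                   X          M          B          G
  Initial     0.7525     0.1377     0.1256    0.03714
  Change     0.04836   -0.01612   -0.04836   -0.01612
  Equil       0.8009     0.1215    0.07725    0.02102
  solve Keq expr → x = -0.01612; check Q = 2.2930e-06
Then remove 0.003044 M of G.
Step 3:
                   X          M          B          G
  Initial     0.8009     0.1215    0.07725    0.01798
  Change    -0.00249 8.2988e-04    0.00249 8.2988e-04
  Equil       0.7984     0.1224    0.07974    0.01881
  solve Keq expr → x = 8.2988e-04; check Q = 2.2930e-06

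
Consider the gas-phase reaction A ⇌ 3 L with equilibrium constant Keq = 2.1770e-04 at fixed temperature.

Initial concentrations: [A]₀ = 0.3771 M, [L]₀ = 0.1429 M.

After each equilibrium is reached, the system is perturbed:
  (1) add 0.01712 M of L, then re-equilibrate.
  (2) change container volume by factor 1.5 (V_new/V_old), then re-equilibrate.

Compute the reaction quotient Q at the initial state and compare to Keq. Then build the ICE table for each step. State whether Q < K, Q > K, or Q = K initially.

Q₀ = 0.007738; Q > K (proceeds reverse)

Q₀ = 0.007738 vs Keq = 2.1770e-04 ⇒ Q>K, reverse
Step 1:
                    A           L
  Initial      0.3771      0.1429
  Change      0.03274    -0.09822
  Equil        0.4098     0.04468
  solve Keq expr → x = -0.03274; check Q = 2.1770e-04
Then add 0.01712 M of L.
Step 2:
                    A           L
  Initial      0.4098      0.0618
  Change     0.005639    -0.01692
  Equil        0.4155     0.04489
  solve Keq expr → x = -0.005639; check Q = 2.1770e-04
Then change container volume by factor 1.5 (V_new/V_old).
Step 3:
                    A           L
  Initial       0.277     0.02993
  Change    -0.003048    0.009144
  Equil        0.2739     0.03907
  solve Keq expr → x = 0.003048; check Q = 2.1770e-04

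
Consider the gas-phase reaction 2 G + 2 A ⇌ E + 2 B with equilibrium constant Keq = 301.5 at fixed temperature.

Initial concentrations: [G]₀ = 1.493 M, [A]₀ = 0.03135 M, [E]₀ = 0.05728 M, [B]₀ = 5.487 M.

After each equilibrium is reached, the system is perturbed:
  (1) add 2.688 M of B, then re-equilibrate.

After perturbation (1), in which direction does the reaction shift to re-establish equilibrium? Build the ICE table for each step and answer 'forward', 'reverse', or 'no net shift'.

Direction: reverse

Q₀ = 787.2 vs Keq = 301.5 ⇒ Q>K, reverse
Step 1:
                   G          A          E          B
  I            1.493    0.03135    0.05728      5.487
  C          0.01522    0.01522  -0.007608   -0.01522
  E            1.508    0.04657    0.04967      5.472
  solve Keq expr → x = -0.007608; check Q = 301.5
Then add 2.688 M of B.
Step 2:
                   G          A          E          B
  I            1.508    0.04657    0.04967       8.16
  C          0.01617    0.01617  -0.008087   -0.01617
  E            1.524    0.06274    0.04158      8.144
  solve Keq expr → x = -0.008087; check Q = 301.5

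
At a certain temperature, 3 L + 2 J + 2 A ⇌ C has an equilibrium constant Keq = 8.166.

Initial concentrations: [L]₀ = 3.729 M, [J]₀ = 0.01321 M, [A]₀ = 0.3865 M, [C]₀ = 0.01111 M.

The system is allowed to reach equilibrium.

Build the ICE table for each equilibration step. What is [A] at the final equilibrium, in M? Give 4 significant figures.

[A]_eq = 0.3865 M

Q₀ = 8.219 vs Keq = 8.166 ⇒ Q>K, reverse
Step 1:
                    L           J           A           C
  Initial       3.729     0.01321      0.3865     0.01111
  Change   4.8116e-05  3.2077e-05  3.2077e-05 -1.6039e-05
  Equil         3.729     0.01324      0.3865     0.01109
  solve Keq expr → x = -1.6039e-05; check Q = 8.166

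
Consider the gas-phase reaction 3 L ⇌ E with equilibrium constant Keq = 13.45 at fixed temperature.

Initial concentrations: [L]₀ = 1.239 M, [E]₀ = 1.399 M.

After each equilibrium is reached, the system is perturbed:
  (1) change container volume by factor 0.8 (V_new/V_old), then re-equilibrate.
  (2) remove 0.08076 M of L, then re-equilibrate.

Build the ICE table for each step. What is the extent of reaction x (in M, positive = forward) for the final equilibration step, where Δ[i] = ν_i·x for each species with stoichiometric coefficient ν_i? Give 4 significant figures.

x = -0.02617 M

Q₀ = 0.7355 vs Keq = 13.45 ⇒ Q<K, forward
Step 1:
                    L           E
  init          1.239       1.399
  Δ           -0.7425      0.2475
  eq           0.4965       1.646
  solve Keq expr → x = 0.2475; check Q = 13.45
Then change container volume by factor 0.8 (V_new/V_old).
Step 2:
                    L           E
  init         0.6207       2.058
  Δ          -0.08339      0.0278
  eq           0.5373       2.086
  solve Keq expr → x = 0.0278; check Q = 13.45
Then remove 0.08076 M of L.
Step 3:
                    L           E
  init         0.4565       2.086
  Δ            0.0785    -0.02617
  eq            0.535        2.06
  solve Keq expr → x = -0.02617; check Q = 13.45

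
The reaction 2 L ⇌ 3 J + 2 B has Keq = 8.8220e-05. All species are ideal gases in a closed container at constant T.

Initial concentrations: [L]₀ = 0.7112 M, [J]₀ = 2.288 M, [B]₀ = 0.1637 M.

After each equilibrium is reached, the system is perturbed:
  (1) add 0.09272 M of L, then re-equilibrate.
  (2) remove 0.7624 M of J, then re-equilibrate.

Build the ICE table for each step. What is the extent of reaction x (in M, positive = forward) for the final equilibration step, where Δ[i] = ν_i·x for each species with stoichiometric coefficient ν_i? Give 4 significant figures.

Q₀ = 0.6346 vs Keq = 8.8220e-05 ⇒ Q>K, reverse
Step 1:
                  L         J         B
  Initial    0.7112     2.288    0.1637
  Change     0.1609   -0.2414   -0.1609
  Equil      0.8721     2.047  0.002798
  solve Keq expr → x = -0.08045; check Q = 8.8220e-05
Then add 0.09272 M of L.
Step 2:
                  L         J         B
  Initial    0.9648     2.047  0.002798
  Change  -2.9548e-04 4.4322e-04 2.9548e-04
  Equil      0.9645     2.047  0.003093
  solve Keq expr → x = 1.4774e-04; check Q = 8.8220e-05
Then remove 0.7624 M of J.
Step 3:
                  L         J         B
  Initial    0.9645     1.285  0.003093
  Change  -0.003075  0.004613  0.003075
  Equil      0.9615     1.289  0.006168
  solve Keq expr → x = 0.001538; check Q = 8.8220e-05

x = 0.001538 M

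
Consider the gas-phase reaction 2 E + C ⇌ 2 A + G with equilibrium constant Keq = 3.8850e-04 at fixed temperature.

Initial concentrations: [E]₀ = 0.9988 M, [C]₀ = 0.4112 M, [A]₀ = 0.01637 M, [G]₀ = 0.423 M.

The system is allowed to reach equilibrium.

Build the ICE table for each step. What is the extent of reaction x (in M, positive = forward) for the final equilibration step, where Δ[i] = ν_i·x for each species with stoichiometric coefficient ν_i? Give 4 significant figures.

Q₀ = 2.7633e-04 vs Keq = 3.8850e-04 ⇒ Q<K, forward
Step 1:
                    E           C           A           G
  Initial      0.9988      0.4112     0.01637       0.423
  Change    -0.002916   -0.001458    0.002916    0.001458
  Equil        0.9959      0.4097     0.01929      0.4245
  solve Keq expr → x = 0.001458; check Q = 3.8850e-04

x = 0.001458 M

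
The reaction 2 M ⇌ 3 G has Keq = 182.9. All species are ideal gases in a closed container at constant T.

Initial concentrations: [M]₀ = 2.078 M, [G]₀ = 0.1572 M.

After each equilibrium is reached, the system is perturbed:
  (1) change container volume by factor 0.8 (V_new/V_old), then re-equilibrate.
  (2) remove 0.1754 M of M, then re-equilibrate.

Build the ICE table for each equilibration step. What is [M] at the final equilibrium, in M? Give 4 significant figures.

Q₀ = 8.9964e-04 vs Keq = 182.9 ⇒ Q<K, forward
Step 1:
                   M          G
  I            2.078     0.1572
  C           -1.738      2.607
  E           0.3399      2.764
  solve Keq expr → x = 0.8691; check Q = 182.9
Then change container volume by factor 0.8 (V_new/V_old).
Step 2:
                   M          G
  I           0.4248      3.456
  C          0.03834   -0.05751
  E           0.4632      3.398
  solve Keq expr → x = -0.01917; check Q = 182.9
Then remove 0.1754 M of M.
Step 3:
                   M          G
  I           0.2878      3.398
  C           0.1347    -0.2021
  E           0.4225      3.196
  solve Keq expr → x = -0.06735; check Q = 182.9

[M]_eq = 0.4225 M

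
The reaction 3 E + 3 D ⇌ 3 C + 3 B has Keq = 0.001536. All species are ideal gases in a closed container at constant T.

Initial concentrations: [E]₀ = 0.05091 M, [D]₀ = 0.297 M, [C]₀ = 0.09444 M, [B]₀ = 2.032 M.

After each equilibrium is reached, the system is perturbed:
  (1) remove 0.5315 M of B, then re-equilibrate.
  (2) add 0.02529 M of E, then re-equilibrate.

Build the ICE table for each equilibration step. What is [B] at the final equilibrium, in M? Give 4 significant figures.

Q₀ = 2044 vs Keq = 0.001536 ⇒ Q>K, reverse
Step 1:
                  E         D         C         B
  I         0.05091     0.297   0.09444     2.032
  C         0.09116   0.09116  -0.09116  -0.09116
  E          0.1421    0.3882  0.003278     1.941
  solve Keq expr → x = -0.03039; check Q = 0.001536
Then remove 0.5315 M of B.
Step 2:
                  E         D         C         B
  I          0.1421    0.3882  0.003278     1.409
  C       -0.001181 -0.001181  0.001181  0.001181
  E          0.1409     0.387   0.00446     1.411
  solve Keq expr → x = 3.9382e-04; check Q = 0.001536
Then add 0.02529 M of E.
Step 3:
                  E         D         C         B
  I          0.1662     0.387   0.00446     1.411
  C       -7.6324e-04 -7.6324e-04 7.6324e-04 7.6324e-04
  E          0.1654    0.3862  0.005223     1.411
  solve Keq expr → x = 2.5441e-04; check Q = 0.001536

[B]_eq = 1.411 M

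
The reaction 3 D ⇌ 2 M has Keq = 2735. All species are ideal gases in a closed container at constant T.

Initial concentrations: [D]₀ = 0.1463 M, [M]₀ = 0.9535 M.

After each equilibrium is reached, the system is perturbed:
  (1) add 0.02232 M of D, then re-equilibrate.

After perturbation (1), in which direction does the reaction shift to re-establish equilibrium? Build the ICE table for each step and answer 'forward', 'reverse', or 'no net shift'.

Q₀ = 290.3 vs Keq = 2735 ⇒ Q<K, forward
Step 1:
                    D           M
  I            0.1463      0.9535
  C          -0.07464     0.04976
  E           0.07166       1.003
  solve Keq expr → x = 0.02488; check Q = 2735
Then add 0.02232 M of D.
Step 2:
                    D           M
  I           0.09398       1.003
  C          -0.02163     0.01442
  E           0.07235       1.018
  solve Keq expr → x = 0.007212; check Q = 2735

Direction: forward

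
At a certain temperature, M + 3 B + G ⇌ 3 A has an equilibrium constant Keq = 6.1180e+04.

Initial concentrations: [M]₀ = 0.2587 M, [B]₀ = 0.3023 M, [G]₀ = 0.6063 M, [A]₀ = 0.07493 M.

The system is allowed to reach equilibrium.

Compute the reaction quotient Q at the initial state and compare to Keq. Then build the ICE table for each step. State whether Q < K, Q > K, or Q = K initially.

Q₀ = 0.09709; Q < K (proceeds forward)

Q₀ = 0.09709 vs Keq = 6.1180e+04 ⇒ Q<K, forward
Step 1:
                  M         B         G         A
  I          0.2587    0.3023    0.6063   0.07493
  C        -0.09389   -0.2817  -0.09389    0.2817
  E          0.1648   0.02063    0.5124    0.3566
  solve Keq expr → x = 0.09389; check Q = 6.1180e+04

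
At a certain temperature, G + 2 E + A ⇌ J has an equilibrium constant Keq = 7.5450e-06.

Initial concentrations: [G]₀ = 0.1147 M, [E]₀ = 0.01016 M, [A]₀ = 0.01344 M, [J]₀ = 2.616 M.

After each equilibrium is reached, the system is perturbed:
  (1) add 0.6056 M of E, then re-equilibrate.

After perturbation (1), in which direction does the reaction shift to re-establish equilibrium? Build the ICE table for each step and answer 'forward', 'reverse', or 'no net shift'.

Q₀ = 1.6439e+07 vs Keq = 7.5450e-06 ⇒ Q>K, reverse
Step 1:
                    G           E           A           J
  init         0.1147     0.01016     0.01344       2.616
  Δ             2.615       5.229       2.615      -2.615
  eq            2.729       5.239       2.628    0.001485
  solve Keq expr → x = -2.615; check Q = 7.5450e-06
Then add 0.6056 M of E.
Step 2:
                    G           E           A           J
  init          2.729       5.845       2.628    0.001485
  Δ       -3.6228e-04 -7.2457e-04 -3.6228e-04  3.6228e-04
  eq            2.729       5.844       2.628    0.001848
  solve Keq expr → x = 3.6228e-04; check Q = 7.5450e-06

Direction: forward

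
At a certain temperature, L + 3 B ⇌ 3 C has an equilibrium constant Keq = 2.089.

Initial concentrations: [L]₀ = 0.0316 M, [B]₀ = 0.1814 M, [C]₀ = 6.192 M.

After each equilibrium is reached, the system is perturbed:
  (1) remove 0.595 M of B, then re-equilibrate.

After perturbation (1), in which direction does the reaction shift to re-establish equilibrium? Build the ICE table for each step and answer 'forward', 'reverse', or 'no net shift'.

Direction: reverse

Q₀ = 1.2586e+06 vs Keq = 2.089 ⇒ Q>K, reverse
Step 1:
                   L          B          C
  Initial     0.0316     0.1814      6.192
  Change      0.8869      2.661     -2.661
  Equil       0.9185      2.842      3.531
  solve Keq expr → x = -0.8869; check Q = 2.089
Then remove 0.595 M of B.
Step 2:
                   L          B          C
  Initial     0.9185      2.247      3.531
  Change      0.0944     0.2832    -0.2832
  Equil        1.013       2.53      3.248
  solve Keq expr → x = -0.0944; check Q = 2.089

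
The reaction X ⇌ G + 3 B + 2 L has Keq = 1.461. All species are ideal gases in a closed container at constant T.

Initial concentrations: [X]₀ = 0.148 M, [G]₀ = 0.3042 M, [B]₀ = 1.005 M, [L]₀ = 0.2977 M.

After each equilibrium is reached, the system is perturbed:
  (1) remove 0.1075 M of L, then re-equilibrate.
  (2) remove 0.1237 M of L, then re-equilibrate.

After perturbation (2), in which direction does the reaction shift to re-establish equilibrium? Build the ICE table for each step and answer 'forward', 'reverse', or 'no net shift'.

Direction: forward

Q₀ = 0.1849 vs Keq = 1.461 ⇒ Q<K, forward
Step 1:
                    X           G           B           L
  I             0.148      0.3042       1.005      0.2977
  C          -0.06621     0.06621      0.1986      0.1324
  E           0.08179      0.3704       1.204      0.4301
  solve Keq expr → x = 0.06621; check Q = 1.461
Then remove 0.1075 M of L.
Step 2:
                    X           G           B           L
  I           0.08179      0.3704       1.204      0.3226
  C          -0.01624     0.01624     0.04872     0.03248
  E           0.06555      0.3867       1.252      0.3551
  solve Keq expr → x = 0.01624; check Q = 1.461
Then remove 0.1237 M of L.
Step 3:
                    X           G           B           L
  I           0.06555      0.3867       1.252      0.2314
  C          -0.01962     0.01962     0.05887     0.03925
  E           0.04592      0.4063       1.311      0.2707
  solve Keq expr → x = 0.01962; check Q = 1.461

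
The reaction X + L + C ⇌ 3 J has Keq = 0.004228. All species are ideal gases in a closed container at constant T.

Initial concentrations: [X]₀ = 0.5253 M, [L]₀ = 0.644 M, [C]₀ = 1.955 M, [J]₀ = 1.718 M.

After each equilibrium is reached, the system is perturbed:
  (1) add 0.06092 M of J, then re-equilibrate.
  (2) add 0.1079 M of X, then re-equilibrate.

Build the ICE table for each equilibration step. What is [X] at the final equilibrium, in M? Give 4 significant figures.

[X]_eq = 1.146 M

Q₀ = 7.667 vs Keq = 0.004228 ⇒ Q>K, reverse
Step 1:
                  X         L         C         J
  I          0.5253     0.644     1.955     1.718
  C          0.4962    0.4962    0.4962    -1.489
  E           1.022      1.14     2.451    0.2294
  solve Keq expr → x = -0.4962; check Q = 0.004228
Then add 0.06092 M of J.
Step 2:
                  X         L         C         J
  I           1.022      1.14     2.451    0.2903
  C          0.0192    0.0192    0.0192   -0.0576
  E           1.041     1.159      2.47    0.2327
  solve Keq expr → x = -0.0192; check Q = 0.004228
Then add 0.1079 M of X.
Step 3:
                  X         L         C         J
  I           1.149     1.159      2.47    0.2327
  C       -0.002453 -0.002453 -0.002453  0.007359
  E           1.146     1.157     2.468    0.2401
  solve Keq expr → x = 0.002453; check Q = 0.004228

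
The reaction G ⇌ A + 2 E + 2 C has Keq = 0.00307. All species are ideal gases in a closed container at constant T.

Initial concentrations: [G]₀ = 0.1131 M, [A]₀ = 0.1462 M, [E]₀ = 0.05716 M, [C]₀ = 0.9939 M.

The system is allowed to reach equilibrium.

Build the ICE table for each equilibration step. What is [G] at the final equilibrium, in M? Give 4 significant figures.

Q₀ = 0.004172 vs Keq = 0.00307 ⇒ Q>K, reverse
Step 1:
                    G           A           E           C
  init         0.1131      0.1462     0.05716      0.9939
  Δ          0.003264   -0.003264   -0.006528   -0.006528
  eq           0.1164      0.1429     0.05063      0.9874
  solve Keq expr → x = -0.003264; check Q = 0.00307

[G]_eq = 0.1164 M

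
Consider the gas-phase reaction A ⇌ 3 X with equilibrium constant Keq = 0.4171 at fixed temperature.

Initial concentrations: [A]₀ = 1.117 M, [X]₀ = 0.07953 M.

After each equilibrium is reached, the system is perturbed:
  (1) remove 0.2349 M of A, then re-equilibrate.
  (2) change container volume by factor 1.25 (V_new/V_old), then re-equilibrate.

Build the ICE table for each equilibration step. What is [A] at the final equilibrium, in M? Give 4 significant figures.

[A]_eq = 0.5259 M

Q₀ = 4.5034e-04 vs Keq = 0.4171 ⇒ Q<K, forward
Step 1:
                    A           X
  init          1.117     0.07953
  Δ           -0.2142      0.6426
  eq           0.9028      0.7221
  solve Keq expr → x = 0.2142; check Q = 0.4171
Then remove 0.2349 M of A.
Step 2:
                    A           X
  init         0.6679      0.7221
  Δ           0.02077    -0.06231
  eq           0.6887      0.6598
  solve Keq expr → x = -0.02077; check Q = 0.4171
Then change container volume by factor 1.25 (V_new/V_old).
Step 3:
                    A           X
  init         0.5509      0.5278
  Δ          -0.02508     0.07523
  eq           0.5259      0.6031
  solve Keq expr → x = 0.02508; check Q = 0.4171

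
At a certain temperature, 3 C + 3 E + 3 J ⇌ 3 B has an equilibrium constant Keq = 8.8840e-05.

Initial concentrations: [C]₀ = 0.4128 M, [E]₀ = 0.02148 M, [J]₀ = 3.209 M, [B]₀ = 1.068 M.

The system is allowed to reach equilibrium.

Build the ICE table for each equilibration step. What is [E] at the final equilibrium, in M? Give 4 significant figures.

[E]_eq = 0.8845 M

Q₀ = 5.2879e+04 vs Keq = 8.8840e-05 ⇒ Q>K, reverse
Step 1:
                   C          E          J          B
  init        0.4128    0.02148      3.209      1.068
  Δ            0.863      0.863      0.863     -0.863
  eq           1.276     0.8845      4.072      0.205
  solve Keq expr → x = -0.2877; check Q = 8.8840e-05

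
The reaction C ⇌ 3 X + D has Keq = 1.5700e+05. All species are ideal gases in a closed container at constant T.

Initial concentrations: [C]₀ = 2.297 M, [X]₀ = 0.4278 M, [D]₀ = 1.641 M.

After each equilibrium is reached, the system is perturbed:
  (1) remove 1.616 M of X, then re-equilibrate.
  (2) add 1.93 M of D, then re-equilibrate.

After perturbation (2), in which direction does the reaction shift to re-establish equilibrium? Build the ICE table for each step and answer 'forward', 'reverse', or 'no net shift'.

Direction: reverse

Q₀ = 0.05593 vs Keq = 1.5700e+05 ⇒ Q<K, forward
Step 1:
                   C          X          D
  I            2.297     0.4278      1.641
  C           -2.287      6.862      2.287
  E         0.009693       7.29      3.928
  solve Keq expr → x = 2.287; check Q = 1.5700e+05
Then remove 1.616 M of X.
Step 2:
                   C          X          D
  I         0.009693      5.674      3.928
  C         -0.00508    0.01524    0.00508
  E         0.004613      5.689      3.933
  solve Keq expr → x = 0.00508; check Q = 1.5700e+05
Then add 1.93 M of D.
Step 3:
                   C          X          D
  I         0.004613      5.689      5.863
  C         0.002236  -0.006709  -0.002236
  E         0.006849      5.682      5.861
  solve Keq expr → x = -0.002236; check Q = 1.5700e+05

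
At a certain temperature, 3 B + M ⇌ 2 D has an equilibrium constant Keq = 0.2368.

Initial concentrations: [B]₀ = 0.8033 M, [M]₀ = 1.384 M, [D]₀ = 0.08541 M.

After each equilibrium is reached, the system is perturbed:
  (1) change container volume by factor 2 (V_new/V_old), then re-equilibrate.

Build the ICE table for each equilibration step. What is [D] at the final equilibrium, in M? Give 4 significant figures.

Q₀ = 0.01017 vs Keq = 0.2368 ⇒ Q<K, forward
Step 1:
                    B           M           D
  I            0.8033       1.384     0.08541
  C           -0.2321    -0.07736      0.1547
  E            0.5712       1.307      0.2401
  solve Keq expr → x = 0.07736; check Q = 0.2368
Then change container volume by factor 2 (V_new/V_old).
Step 2:
                    B           M           D
  I            0.2856      0.6533      0.1201
  C           0.05898     0.01966    -0.03932
  E            0.3446       0.673     0.08075
  solve Keq expr → x = -0.01966; check Q = 0.2368

[D]_eq = 0.08075 M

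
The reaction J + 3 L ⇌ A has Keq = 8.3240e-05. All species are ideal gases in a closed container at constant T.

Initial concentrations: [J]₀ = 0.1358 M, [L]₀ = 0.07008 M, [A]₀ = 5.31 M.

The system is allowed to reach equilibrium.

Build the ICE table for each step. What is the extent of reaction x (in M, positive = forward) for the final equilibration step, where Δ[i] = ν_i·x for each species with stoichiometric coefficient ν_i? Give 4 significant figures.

x = -4.415 M

Q₀ = 1.1361e+05 vs Keq = 8.3240e-05 ⇒ Q>K, reverse
Step 1:
                  J         L         A
  Initial    0.1358   0.07008      5.31
  Change      4.415     13.25    -4.415
  Equil       4.551     13.32    0.8946
  solve Keq expr → x = -4.415; check Q = 8.3240e-05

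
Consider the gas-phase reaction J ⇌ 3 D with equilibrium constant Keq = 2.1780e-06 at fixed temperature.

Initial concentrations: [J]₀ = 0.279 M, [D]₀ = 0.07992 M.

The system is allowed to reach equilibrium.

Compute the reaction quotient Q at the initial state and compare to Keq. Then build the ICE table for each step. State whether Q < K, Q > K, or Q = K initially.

Q₀ = 0.00183 vs Keq = 2.1780e-06 ⇒ Q>K, reverse
Step 1:
                    J           D
  Initial       0.279     0.07992
  Change      0.02374    -0.07122
  Equil        0.3027    0.008704
  solve Keq expr → x = -0.02374; check Q = 2.1780e-06

Q₀ = 0.00183; Q > K (proceeds reverse)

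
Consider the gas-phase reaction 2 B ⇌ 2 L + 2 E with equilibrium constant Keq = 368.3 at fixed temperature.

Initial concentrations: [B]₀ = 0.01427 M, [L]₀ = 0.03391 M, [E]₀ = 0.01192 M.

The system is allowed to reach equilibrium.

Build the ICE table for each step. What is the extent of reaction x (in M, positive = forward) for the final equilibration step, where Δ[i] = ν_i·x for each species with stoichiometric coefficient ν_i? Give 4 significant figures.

Q₀ = 8.0234e-04 vs Keq = 368.3 ⇒ Q<K, forward
Step 1:
                   B          L          E
  I          0.01427    0.03391    0.01192
  C          -0.0142     0.0142     0.0142
  E       6.5497e-05    0.04811    0.02612
  solve Keq expr → x = 0.007102; check Q = 368.3

x = 0.007102 M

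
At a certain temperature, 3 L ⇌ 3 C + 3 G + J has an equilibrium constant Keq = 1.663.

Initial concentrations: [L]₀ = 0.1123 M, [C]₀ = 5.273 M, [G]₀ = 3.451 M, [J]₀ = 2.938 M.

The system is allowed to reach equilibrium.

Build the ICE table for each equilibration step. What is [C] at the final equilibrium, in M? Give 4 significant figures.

[C]_eq = 2.726 M

Q₀ = 1.2500e+07 vs Keq = 1.663 ⇒ Q>K, reverse
Step 1:
                    L           C           G           J
  init         0.1123       5.273       3.451       2.938
  Δ             2.547      -2.547      -2.547      -0.849
  eq            2.659       2.726      0.9041       2.089
  solve Keq expr → x = -0.849; check Q = 1.663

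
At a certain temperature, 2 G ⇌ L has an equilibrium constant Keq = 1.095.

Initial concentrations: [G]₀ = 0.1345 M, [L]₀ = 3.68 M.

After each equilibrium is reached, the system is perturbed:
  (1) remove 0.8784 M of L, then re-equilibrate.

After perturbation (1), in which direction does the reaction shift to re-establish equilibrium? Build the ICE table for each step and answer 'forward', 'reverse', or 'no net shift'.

Q₀ = 203.4 vs Keq = 1.095 ⇒ Q>K, reverse
Step 1:
                  G         L
  Initial    0.1345      3.68
  Change      1.501   -0.7506
  Equil       1.636     2.929
  solve Keq expr → x = -0.7506; check Q = 1.095
Then remove 0.8784 M of L.
Step 2:
                  G         L
  Initial     1.636     2.051
  Change    -0.2293    0.1146
  Equil       1.406     2.166
  solve Keq expr → x = 0.1146; check Q = 1.095

Direction: forward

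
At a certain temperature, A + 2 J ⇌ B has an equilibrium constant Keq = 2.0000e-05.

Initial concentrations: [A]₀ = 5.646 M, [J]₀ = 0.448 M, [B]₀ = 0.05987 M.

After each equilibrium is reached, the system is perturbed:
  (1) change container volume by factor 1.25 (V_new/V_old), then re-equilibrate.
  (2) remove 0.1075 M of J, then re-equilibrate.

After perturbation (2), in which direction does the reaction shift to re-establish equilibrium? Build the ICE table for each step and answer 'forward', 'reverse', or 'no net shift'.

Direction: reverse

Q₀ = 0.05283 vs Keq = 2.0000e-05 ⇒ Q>K, reverse
Step 1:
                    A           J           B
  Initial       5.646       0.448     0.05987
  Change      0.05983      0.1197    -0.05983
  Equil         5.706      0.5677  3.6774e-05
  solve Keq expr → x = -0.05983; check Q = 2.0000e-05
Then change container volume by factor 1.25 (V_new/V_old).
Step 2:
                    A           J           B
  Initial       4.565      0.4541  2.9419e-05
  Change   1.0589e-05  2.1178e-05 -1.0589e-05
  Equil         4.565      0.4542  1.8830e-05
  solve Keq expr → x = -1.0589e-05; check Q = 2.0000e-05
Then remove 0.1075 M of J.
Step 3:
                    A           J           B
  Initial       4.565      0.3467  1.8830e-05
  Change   7.8582e-06  1.5716e-05 -7.8582e-06
  Equil         4.565      0.3467  1.0972e-05
  solve Keq expr → x = -7.8582e-06; check Q = 2.0000e-05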